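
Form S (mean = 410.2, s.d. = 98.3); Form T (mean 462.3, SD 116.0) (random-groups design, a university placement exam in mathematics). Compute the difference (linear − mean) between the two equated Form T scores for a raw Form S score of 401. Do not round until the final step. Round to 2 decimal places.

-1.66

Mean-equated: 401 + (462.3 − 410.2) = 453.10
Linear-equated: (116.0/98.3)(401 − 410.2) + 462.3 = 451.443
Difference = 451.443 − 453.10 = -1.66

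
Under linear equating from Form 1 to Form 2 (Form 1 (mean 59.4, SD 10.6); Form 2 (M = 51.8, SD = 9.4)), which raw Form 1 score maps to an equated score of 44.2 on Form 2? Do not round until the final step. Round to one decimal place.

Invert y = (SD_Y/SD_X)(x − M_X) + M_Y:
x = (SD_X/SD_Y)(y − M_Y) + M_X = (10.6/9.4)(44.2 − 51.8) + 59.4
x = 1.127660 × -7.600 + 59.4 = 50.8

50.8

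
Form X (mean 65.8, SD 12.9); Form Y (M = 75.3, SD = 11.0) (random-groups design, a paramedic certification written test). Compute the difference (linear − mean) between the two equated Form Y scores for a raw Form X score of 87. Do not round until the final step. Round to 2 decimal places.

Mean-equated: 87 + (75.3 − 65.8) = 96.50
Linear-equated: (11.0/12.9)(87 − 65.8) + 75.3 = 93.378
Difference = 93.378 − 96.50 = -3.12

-3.12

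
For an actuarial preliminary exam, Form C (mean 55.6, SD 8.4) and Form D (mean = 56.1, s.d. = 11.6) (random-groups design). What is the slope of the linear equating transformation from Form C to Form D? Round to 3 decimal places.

1.381

A = SD_Y / SD_X = 11.6 / 8.4 = 1.381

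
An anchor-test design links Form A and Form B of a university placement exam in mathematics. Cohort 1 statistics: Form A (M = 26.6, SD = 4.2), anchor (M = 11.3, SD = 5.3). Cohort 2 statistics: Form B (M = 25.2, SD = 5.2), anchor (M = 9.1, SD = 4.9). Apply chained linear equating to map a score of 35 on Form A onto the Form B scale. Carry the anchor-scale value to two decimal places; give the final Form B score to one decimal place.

38.8

Form A → anchor (Cohort 1): v = (5.3/4.2)(35 − 26.6) + 11.3 = 21.90
anchor → Form B (Cohort 2): y = (5.2/4.9)(21.90 − 9.1) + 25.2 = 38.8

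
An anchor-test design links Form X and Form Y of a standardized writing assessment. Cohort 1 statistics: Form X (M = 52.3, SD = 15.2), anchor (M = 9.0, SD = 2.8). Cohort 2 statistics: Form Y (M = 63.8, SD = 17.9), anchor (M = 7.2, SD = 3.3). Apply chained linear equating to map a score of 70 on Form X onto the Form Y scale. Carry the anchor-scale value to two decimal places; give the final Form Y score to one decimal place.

91.2

Form X → anchor (Cohort 1): v = (2.8/15.2)(70 − 52.3) + 9.0 = 12.26
anchor → Form Y (Cohort 2): y = (17.9/3.3)(12.26 − 7.2) + 63.8 = 91.2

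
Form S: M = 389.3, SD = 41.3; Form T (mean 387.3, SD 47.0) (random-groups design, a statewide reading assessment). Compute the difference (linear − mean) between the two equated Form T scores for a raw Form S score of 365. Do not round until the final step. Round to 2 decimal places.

-3.35

Mean-equated: 365 + (387.3 − 389.3) = 363.00
Linear-equated: (47.0/41.3)(365 − 389.3) + 387.3 = 359.646
Difference = 359.646 − 363.00 = -3.35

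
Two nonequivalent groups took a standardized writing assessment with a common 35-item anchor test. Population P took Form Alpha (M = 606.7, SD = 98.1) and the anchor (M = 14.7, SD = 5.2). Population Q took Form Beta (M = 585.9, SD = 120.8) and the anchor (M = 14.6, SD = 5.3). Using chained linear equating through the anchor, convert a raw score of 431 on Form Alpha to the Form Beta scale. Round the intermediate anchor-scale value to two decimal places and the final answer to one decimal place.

Form Alpha → anchor (Population P): v = (5.2/98.1)(431 − 606.7) + 14.7 = 5.39
anchor → Form Beta (Population Q): y = (120.8/5.3)(5.39 − 14.6) + 585.9 = 376.0

376.0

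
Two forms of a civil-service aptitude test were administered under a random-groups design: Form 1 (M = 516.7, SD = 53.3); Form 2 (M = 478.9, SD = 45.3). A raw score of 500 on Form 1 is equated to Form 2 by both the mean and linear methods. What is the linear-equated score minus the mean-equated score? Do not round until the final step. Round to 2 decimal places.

2.51

Mean-equated: 500 + (478.9 − 516.7) = 462.20
Linear-equated: (45.3/53.3)(500 − 516.7) + 478.9 = 464.707
Difference = 464.707 − 462.20 = 2.51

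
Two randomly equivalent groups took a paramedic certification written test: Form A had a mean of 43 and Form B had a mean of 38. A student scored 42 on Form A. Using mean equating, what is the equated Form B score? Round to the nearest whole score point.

Mean equating: y = x + (M_Y − M_X) = 42 + (38 − 43) = 37

37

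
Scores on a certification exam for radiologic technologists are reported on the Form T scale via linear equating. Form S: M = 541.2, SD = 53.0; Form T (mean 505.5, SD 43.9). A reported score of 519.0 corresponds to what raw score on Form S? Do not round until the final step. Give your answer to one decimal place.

557.5

Invert y = (SD_Y/SD_X)(x − M_X) + M_Y:
x = (SD_X/SD_Y)(y − M_Y) + M_X = (53.0/43.9)(519.0 − 505.5) + 541.2
x = 1.207289 × 13.500 + 541.2 = 557.5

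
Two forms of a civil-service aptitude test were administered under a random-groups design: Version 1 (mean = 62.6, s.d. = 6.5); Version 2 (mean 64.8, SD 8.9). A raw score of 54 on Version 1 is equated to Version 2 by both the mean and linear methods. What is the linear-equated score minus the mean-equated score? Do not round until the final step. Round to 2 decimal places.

-3.18

Mean-equated: 54 + (64.8 − 62.6) = 56.20
Linear-equated: (8.9/6.5)(54 − 62.6) + 64.8 = 53.025
Difference = 53.025 − 56.20 = -3.18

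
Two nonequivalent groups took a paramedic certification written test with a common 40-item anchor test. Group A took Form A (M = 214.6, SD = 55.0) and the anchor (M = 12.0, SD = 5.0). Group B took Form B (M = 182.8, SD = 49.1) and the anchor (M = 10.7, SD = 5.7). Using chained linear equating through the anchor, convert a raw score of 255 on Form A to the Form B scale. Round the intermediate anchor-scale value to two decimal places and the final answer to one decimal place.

Form A → anchor (Group A): v = (5.0/55.0)(255 − 214.6) + 12.0 = 15.67
anchor → Form B (Group B): y = (49.1/5.7)(15.67 − 10.7) + 182.8 = 225.6

225.6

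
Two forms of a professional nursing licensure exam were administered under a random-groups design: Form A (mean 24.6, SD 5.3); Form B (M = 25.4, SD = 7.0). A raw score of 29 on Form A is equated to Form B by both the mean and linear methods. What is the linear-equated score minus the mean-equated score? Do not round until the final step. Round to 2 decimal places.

Mean-equated: 29 + (25.4 − 24.6) = 29.80
Linear-equated: (7.0/5.3)(29 − 24.6) + 25.4 = 31.211
Difference = 31.211 − 29.80 = 1.41

1.41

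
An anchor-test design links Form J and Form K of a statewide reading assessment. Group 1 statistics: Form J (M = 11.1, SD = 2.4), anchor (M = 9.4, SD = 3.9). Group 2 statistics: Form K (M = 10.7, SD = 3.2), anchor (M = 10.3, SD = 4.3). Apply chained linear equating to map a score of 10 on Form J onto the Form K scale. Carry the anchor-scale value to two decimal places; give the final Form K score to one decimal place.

8.7

Form J → anchor (Group 1): v = (3.9/2.4)(10 − 11.1) + 9.4 = 7.61
anchor → Form K (Group 2): y = (3.2/4.3)(7.61 − 10.3) + 10.7 = 8.7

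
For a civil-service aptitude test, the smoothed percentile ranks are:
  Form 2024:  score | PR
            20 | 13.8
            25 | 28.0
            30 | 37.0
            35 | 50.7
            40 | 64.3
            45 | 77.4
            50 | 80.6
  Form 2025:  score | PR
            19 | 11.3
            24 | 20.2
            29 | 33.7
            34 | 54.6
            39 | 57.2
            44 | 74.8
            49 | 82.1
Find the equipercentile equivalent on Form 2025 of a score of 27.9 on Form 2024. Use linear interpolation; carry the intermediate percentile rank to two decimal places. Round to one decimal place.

28.8

PR of 27.9 on Form 2024: 28.0 + (27.9 − 25)/(30 − 25) × (37.0 − 28.0) = 33.22
On Form 2025, PR 33.22 falls between score 24 (PR 20.2) and 29 (PR 33.7).
Interpolate: 24 + (33.22 − 20.2)/(33.7 − 20.2) × (29 − 24) = 28.8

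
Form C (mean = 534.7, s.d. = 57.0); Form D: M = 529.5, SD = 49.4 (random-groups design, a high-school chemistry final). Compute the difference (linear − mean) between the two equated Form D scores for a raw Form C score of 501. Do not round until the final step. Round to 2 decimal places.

4.49

Mean-equated: 501 + (529.5 − 534.7) = 495.80
Linear-equated: (49.4/57.0)(501 − 534.7) + 529.5 = 500.293
Difference = 500.293 − 495.80 = 4.49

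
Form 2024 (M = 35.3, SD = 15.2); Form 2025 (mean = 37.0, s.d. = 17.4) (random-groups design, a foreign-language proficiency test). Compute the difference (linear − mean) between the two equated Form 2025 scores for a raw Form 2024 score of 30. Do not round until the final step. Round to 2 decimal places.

-0.77

Mean-equated: 30 + (37.0 − 35.3) = 31.70
Linear-equated: (17.4/15.2)(30 − 35.3) + 37.0 = 30.933
Difference = 30.933 − 31.70 = -0.77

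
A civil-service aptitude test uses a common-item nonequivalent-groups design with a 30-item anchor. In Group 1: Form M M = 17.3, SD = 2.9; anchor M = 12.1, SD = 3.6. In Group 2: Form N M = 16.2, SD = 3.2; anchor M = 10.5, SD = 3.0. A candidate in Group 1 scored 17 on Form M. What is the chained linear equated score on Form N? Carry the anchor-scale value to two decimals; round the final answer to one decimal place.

17.5

Form M → anchor (Group 1): v = (3.6/2.9)(17 − 17.3) + 12.1 = 11.73
anchor → Form N (Group 2): y = (3.2/3.0)(11.73 − 10.5) + 16.2 = 17.5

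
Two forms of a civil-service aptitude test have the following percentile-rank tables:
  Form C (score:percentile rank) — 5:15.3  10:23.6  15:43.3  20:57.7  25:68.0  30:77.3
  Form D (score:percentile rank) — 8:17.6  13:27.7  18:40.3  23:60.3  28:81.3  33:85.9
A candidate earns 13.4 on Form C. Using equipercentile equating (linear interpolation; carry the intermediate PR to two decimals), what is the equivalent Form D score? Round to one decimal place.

PR of 13.4 on Form C: 23.6 + (13.4 − 10)/(15 − 10) × (43.3 − 23.6) = 37.00
On Form D, PR 37.00 falls between score 13 (PR 27.7) and 18 (PR 40.3).
Interpolate: 13 + (37.00 − 27.7)/(40.3 − 27.7) × (18 − 13) = 16.7

16.7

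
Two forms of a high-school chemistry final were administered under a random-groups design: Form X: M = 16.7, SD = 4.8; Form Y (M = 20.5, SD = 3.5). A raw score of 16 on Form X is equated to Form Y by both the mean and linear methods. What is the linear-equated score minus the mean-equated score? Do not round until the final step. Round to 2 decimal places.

Mean-equated: 16 + (20.5 − 16.7) = 19.80
Linear-equated: (3.5/4.8)(16 − 16.7) + 20.5 = 19.990
Difference = 19.990 − 19.80 = 0.19

0.19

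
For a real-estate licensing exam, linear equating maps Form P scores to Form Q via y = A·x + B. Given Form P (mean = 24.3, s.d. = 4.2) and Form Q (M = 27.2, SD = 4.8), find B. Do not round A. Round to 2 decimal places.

A = SD_Y / SD_X = 4.8 / 4.2 = 1.142857
B = M_Y − A·M_X = 27.2 − 1.142857 × 24.3 = -0.57

-0.57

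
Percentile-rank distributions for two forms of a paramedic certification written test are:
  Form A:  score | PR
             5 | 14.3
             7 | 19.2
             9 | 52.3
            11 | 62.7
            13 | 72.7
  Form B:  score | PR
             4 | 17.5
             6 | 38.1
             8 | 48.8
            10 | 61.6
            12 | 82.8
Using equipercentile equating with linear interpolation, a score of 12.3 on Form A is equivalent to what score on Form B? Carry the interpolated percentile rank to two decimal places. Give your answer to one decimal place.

PR of 12.3 on Form A: 62.7 + (12.3 − 11)/(13 − 11) × (72.7 − 62.7) = 69.20
On Form B, PR 69.20 falls between score 10 (PR 61.6) and 12 (PR 82.8).
Interpolate: 10 + (69.20 − 61.6)/(82.8 − 61.6) × (12 − 10) = 10.7

10.7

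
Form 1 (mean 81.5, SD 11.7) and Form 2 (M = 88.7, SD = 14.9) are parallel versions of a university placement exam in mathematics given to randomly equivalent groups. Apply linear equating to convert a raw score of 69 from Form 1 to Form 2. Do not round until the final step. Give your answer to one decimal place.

Linear equating: y = (SD_Y/SD_X)(x − M_X) + M_Y
y = (14.9/11.7)(69 − 81.5) + 88.7
y = 1.273504 × -12.5 + 88.7 = -15.9188 + 88.7 = 72.8

72.8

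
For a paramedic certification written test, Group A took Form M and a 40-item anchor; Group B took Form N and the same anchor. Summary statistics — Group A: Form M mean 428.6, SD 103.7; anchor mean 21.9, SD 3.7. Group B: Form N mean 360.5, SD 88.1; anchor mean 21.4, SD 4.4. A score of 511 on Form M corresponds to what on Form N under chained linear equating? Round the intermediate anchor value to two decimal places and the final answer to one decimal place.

Form M → anchor (Group A): v = (3.7/103.7)(511 − 428.6) + 21.9 = 24.84
anchor → Form N (Group B): y = (88.1/4.4)(24.84 − 21.4) + 360.5 = 429.4

429.4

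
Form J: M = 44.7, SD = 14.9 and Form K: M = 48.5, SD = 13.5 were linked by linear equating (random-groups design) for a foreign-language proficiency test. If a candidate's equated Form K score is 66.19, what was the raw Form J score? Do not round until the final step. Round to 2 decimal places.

64.22

Invert y = (SD_Y/SD_X)(x − M_X) + M_Y:
x = (SD_X/SD_Y)(y − M_Y) + M_X = (14.9/13.5)(66.19 − 48.5) + 44.7
x = 1.103704 × 17.690 + 44.7 = 64.22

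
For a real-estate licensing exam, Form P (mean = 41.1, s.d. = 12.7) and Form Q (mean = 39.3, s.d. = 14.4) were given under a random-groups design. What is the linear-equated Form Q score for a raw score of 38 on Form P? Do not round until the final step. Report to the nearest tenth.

35.8

Linear equating: y = (SD_Y/SD_X)(x − M_X) + M_Y
y = (14.4/12.7)(38 − 41.1) + 39.3
y = 1.133858 × -3.1 + 39.3 = -3.5150 + 39.3 = 35.8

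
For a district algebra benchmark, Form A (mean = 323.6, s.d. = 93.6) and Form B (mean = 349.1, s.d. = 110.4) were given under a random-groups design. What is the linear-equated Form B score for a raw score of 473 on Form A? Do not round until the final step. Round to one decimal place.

Linear equating: y = (SD_Y/SD_X)(x − M_X) + M_Y
y = (110.4/93.6)(473 − 323.6) + 349.1
y = 1.179487 × 149.4 + 349.1 = 176.2154 + 349.1 = 525.3

525.3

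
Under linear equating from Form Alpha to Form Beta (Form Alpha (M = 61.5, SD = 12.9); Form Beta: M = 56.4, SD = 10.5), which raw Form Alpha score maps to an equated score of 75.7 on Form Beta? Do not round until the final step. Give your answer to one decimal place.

Invert y = (SD_Y/SD_X)(x − M_X) + M_Y:
x = (SD_X/SD_Y)(y − M_Y) + M_X = (12.9/10.5)(75.7 − 56.4) + 61.5
x = 1.228571 × 19.300 + 61.5 = 85.2

85.2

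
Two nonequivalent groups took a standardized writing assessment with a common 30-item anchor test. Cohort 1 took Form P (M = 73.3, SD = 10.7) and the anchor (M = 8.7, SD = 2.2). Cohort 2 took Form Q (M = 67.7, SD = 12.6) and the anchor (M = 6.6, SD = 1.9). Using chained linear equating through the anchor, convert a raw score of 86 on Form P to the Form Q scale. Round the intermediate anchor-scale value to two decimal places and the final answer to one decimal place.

Form P → anchor (Cohort 1): v = (2.2/10.7)(86 − 73.3) + 8.7 = 11.31
anchor → Form Q (Cohort 2): y = (12.6/1.9)(11.31 − 6.6) + 67.7 = 98.9

98.9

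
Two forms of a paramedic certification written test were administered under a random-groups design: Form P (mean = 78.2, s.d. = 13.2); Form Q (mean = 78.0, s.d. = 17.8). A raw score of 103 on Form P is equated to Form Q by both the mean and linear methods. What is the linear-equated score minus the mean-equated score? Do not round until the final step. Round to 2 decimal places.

8.64

Mean-equated: 103 + (78.0 − 78.2) = 102.80
Linear-equated: (17.8/13.2)(103 − 78.2) + 78.0 = 111.442
Difference = 111.442 − 102.80 = 8.64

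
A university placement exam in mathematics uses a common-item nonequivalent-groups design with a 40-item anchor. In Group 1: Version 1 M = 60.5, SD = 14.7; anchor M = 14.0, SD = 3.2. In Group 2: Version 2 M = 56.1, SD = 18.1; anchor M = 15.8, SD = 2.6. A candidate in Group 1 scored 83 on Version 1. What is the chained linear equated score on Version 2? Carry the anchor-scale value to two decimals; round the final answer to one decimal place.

Version 1 → anchor (Group 1): v = (3.2/14.7)(83 − 60.5) + 14.0 = 18.90
anchor → Version 2 (Group 2): y = (18.1/2.6)(18.90 − 15.8) + 56.1 = 77.7

77.7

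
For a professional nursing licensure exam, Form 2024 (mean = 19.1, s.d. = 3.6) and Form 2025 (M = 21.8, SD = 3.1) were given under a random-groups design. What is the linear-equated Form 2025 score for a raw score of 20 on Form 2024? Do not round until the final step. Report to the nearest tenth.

22.6

Linear equating: y = (SD_Y/SD_X)(x − M_X) + M_Y
y = (3.1/3.6)(20 − 19.1) + 21.8
y = 0.861111 × 0.9 + 21.8 = 0.7750 + 21.8 = 22.6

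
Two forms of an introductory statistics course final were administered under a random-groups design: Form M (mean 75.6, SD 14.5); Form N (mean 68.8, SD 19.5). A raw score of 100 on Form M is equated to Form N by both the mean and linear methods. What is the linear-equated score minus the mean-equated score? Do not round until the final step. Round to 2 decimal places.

8.41

Mean-equated: 100 + (68.8 − 75.6) = 93.20
Linear-equated: (19.5/14.5)(100 − 75.6) + 68.8 = 101.614
Difference = 101.614 − 93.20 = 8.41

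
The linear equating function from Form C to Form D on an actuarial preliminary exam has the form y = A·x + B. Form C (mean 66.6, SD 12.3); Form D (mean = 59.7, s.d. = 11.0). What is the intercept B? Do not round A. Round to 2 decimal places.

A = SD_Y / SD_X = 11.0 / 12.3 = 0.894309
B = M_Y − A·M_X = 59.7 − 0.894309 × 66.6 = 0.14

0.14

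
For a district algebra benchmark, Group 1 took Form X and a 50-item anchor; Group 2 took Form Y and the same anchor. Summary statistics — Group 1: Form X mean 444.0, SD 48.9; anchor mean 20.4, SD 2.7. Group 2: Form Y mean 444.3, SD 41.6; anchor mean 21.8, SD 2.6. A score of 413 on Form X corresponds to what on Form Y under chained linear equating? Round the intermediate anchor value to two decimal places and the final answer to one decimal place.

394.5

Form X → anchor (Group 1): v = (2.7/48.9)(413 − 444.0) + 20.4 = 18.69
anchor → Form Y (Group 2): y = (41.6/2.6)(18.69 − 21.8) + 444.3 = 394.5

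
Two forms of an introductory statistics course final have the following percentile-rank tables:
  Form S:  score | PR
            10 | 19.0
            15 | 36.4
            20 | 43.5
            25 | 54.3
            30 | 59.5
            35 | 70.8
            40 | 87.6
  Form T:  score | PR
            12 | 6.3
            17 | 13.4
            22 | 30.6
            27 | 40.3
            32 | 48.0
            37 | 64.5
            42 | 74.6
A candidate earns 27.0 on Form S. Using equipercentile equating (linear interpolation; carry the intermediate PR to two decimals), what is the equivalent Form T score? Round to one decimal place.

34.5

PR of 27.0 on Form S: 54.3 + (27.0 − 25)/(30 − 25) × (59.5 − 54.3) = 56.38
On Form T, PR 56.38 falls between score 32 (PR 48.0) and 37 (PR 64.5).
Interpolate: 32 + (56.38 − 48.0)/(64.5 − 48.0) × (37 − 32) = 34.5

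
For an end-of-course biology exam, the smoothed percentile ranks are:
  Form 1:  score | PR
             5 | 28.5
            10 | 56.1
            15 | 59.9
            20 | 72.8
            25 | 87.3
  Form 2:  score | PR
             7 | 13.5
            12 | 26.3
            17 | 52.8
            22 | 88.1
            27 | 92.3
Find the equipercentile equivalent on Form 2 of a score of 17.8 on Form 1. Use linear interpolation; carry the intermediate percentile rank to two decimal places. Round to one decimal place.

19.0

PR of 17.8 on Form 1: 59.9 + (17.8 − 15)/(20 − 15) × (72.8 − 59.9) = 67.12
On Form 2, PR 67.12 falls between score 17 (PR 52.8) and 22 (PR 88.1).
Interpolate: 17 + (67.12 − 52.8)/(88.1 − 52.8) × (22 − 17) = 19.0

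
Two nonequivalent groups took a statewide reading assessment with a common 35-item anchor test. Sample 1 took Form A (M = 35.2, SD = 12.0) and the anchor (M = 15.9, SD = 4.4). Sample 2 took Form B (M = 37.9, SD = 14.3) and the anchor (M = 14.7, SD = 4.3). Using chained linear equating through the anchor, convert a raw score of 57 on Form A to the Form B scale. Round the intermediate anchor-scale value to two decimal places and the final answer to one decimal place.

68.5

Form A → anchor (Sample 1): v = (4.4/12.0)(57 − 35.2) + 15.9 = 23.89
anchor → Form B (Sample 2): y = (14.3/4.3)(23.89 − 14.7) + 37.9 = 68.5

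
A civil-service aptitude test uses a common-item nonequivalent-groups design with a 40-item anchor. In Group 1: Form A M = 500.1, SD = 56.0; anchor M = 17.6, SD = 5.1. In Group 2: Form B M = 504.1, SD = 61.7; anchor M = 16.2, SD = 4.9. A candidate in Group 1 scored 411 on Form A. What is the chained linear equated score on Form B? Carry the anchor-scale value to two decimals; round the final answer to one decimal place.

419.6

Form A → anchor (Group 1): v = (5.1/56.0)(411 − 500.1) + 17.6 = 9.49
anchor → Form B (Group 2): y = (61.7/4.9)(9.49 − 16.2) + 504.1 = 419.6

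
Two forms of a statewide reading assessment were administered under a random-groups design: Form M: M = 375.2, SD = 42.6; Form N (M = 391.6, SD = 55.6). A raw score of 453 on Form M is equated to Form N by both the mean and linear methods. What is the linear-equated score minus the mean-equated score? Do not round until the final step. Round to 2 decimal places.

23.74

Mean-equated: 453 + (391.6 − 375.2) = 469.40
Linear-equated: (55.6/42.6)(453 − 375.2) + 391.6 = 493.142
Difference = 493.142 − 469.40 = 23.74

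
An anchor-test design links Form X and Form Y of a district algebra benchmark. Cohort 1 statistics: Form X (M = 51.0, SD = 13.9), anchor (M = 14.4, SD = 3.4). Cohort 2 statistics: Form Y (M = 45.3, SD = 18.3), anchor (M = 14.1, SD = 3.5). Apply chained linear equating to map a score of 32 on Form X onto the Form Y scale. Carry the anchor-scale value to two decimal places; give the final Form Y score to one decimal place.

Form X → anchor (Cohort 1): v = (3.4/13.9)(32 − 51.0) + 14.4 = 9.75
anchor → Form Y (Cohort 2): y = (18.3/3.5)(9.75 − 14.1) + 45.3 = 22.6

22.6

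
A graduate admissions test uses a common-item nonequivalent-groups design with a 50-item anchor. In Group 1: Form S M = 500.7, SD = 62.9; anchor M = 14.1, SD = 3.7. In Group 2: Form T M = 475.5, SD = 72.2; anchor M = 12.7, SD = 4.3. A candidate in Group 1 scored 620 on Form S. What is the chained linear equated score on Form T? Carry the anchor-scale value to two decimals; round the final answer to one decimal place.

616.9

Form S → anchor (Group 1): v = (3.7/62.9)(620 − 500.7) + 14.1 = 21.12
anchor → Form T (Group 2): y = (72.2/4.3)(21.12 − 12.7) + 475.5 = 616.9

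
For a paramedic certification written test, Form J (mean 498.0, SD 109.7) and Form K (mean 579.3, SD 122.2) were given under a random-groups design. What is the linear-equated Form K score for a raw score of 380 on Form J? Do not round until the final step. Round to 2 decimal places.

447.85

Linear equating: y = (SD_Y/SD_X)(x − M_X) + M_Y
y = (122.2/109.7)(380 − 498.0) + 579.3
y = 1.113947 × -118.0 + 579.3 = -131.4458 + 579.3 = 447.85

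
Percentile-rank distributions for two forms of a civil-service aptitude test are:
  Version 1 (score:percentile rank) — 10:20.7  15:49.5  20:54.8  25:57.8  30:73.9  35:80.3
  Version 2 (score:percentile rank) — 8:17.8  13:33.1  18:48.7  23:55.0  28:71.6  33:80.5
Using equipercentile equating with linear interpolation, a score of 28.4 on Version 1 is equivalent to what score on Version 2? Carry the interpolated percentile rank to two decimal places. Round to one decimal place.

PR of 28.4 on Version 1: 57.8 + (28.4 − 25)/(30 − 25) × (73.9 − 57.8) = 68.75
On Version 2, PR 68.75 falls between score 23 (PR 55.0) and 28 (PR 71.6).
Interpolate: 23 + (68.75 − 55.0)/(71.6 − 55.0) × (28 − 23) = 27.1

27.1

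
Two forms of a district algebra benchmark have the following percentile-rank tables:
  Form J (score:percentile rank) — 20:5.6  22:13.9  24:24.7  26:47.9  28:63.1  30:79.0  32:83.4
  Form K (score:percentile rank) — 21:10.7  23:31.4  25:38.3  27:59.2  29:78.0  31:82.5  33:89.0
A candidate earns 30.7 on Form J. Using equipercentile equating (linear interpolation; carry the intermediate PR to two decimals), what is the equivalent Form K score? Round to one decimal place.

30.1

PR of 30.7 on Form J: 79.0 + (30.7 − 30)/(32 − 30) × (83.4 − 79.0) = 80.54
On Form K, PR 80.54 falls between score 29 (PR 78.0) and 31 (PR 82.5).
Interpolate: 29 + (80.54 − 78.0)/(82.5 − 78.0) × (31 − 29) = 30.1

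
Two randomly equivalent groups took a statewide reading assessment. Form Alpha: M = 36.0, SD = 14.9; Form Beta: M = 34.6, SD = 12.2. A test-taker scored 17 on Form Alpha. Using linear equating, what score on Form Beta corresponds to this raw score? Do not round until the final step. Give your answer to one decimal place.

19.0

Linear equating: y = (SD_Y/SD_X)(x − M_X) + M_Y
y = (12.2/14.9)(17 − 36.0) + 34.6
y = 0.818792 × -19.0 + 34.6 = -15.5570 + 34.6 = 19.0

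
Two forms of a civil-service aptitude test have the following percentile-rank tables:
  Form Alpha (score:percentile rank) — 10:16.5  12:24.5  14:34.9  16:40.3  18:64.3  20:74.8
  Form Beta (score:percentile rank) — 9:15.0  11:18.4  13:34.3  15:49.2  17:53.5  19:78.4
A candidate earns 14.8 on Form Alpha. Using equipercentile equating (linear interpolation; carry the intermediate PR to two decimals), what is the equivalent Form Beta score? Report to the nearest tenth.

13.4

PR of 14.8 on Form Alpha: 34.9 + (14.8 − 14)/(16 − 14) × (40.3 − 34.9) = 37.06
On Form Beta, PR 37.06 falls between score 13 (PR 34.3) and 15 (PR 49.2).
Interpolate: 13 + (37.06 − 34.3)/(49.2 − 34.3) × (15 − 13) = 13.4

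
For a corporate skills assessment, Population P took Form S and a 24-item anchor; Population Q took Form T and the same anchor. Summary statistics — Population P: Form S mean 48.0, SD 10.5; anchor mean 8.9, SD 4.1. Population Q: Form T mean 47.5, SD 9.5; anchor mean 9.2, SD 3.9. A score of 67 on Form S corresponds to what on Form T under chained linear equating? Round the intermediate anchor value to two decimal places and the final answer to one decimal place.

Form S → anchor (Population P): v = (4.1/10.5)(67 − 48.0) + 8.9 = 16.32
anchor → Form T (Population Q): y = (9.5/3.9)(16.32 − 9.2) + 47.5 = 64.8

64.8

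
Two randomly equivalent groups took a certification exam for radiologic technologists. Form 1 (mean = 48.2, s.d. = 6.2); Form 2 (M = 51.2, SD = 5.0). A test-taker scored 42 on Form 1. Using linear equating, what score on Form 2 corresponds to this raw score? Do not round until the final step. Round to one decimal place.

Linear equating: y = (SD_Y/SD_X)(x − M_X) + M_Y
y = (5.0/6.2)(42 − 48.2) + 51.2
y = 0.806452 × -6.2 + 51.2 = -5.0000 + 51.2 = 46.2

46.2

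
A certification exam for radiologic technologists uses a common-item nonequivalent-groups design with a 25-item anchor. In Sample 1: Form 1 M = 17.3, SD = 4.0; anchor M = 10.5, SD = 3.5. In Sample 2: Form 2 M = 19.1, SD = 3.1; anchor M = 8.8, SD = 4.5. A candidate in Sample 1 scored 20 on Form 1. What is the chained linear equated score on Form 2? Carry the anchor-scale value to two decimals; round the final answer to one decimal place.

Form 1 → anchor (Sample 1): v = (3.5/4.0)(20 − 17.3) + 10.5 = 12.86
anchor → Form 2 (Sample 2): y = (3.1/4.5)(12.86 − 8.8) + 19.1 = 21.9

21.9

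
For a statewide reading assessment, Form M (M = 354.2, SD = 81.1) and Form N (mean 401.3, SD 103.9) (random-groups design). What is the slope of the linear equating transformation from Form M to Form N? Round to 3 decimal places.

A = SD_Y / SD_X = 103.9 / 81.1 = 1.281

1.281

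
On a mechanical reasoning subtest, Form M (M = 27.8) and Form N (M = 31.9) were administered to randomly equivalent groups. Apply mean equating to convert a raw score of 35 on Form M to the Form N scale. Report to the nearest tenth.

39.1

Mean equating: y = x + (M_Y − M_X) = 35 + (31.9 − 27.8) = 39.1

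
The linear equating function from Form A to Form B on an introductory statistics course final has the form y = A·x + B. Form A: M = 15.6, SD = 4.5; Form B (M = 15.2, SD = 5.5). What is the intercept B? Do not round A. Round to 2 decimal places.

-3.87

A = SD_Y / SD_X = 5.5 / 4.5 = 1.222222
B = M_Y − A·M_X = 15.2 − 1.222222 × 15.6 = -3.87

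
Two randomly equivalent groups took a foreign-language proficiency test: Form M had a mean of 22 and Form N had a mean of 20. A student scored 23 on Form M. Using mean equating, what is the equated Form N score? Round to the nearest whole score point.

Mean equating: y = x + (M_Y − M_X) = 23 + (20 − 22) = 21

21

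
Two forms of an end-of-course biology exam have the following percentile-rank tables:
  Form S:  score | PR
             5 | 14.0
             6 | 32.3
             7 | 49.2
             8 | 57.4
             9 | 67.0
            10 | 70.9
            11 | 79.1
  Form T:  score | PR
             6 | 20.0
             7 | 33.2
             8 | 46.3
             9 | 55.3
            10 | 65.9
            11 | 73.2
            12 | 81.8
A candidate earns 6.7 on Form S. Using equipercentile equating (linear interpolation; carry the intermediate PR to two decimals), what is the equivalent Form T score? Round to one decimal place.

7.8

PR of 6.7 on Form S: 32.3 + (6.7 − 6)/(7 − 6) × (49.2 − 32.3) = 44.13
On Form T, PR 44.13 falls between score 7 (PR 33.2) and 8 (PR 46.3).
Interpolate: 7 + (44.13 − 33.2)/(46.3 − 33.2) × (8 − 7) = 7.8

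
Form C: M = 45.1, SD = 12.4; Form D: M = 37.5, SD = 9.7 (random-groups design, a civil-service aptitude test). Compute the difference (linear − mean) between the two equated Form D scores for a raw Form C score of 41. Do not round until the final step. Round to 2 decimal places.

0.89

Mean-equated: 41 + (37.5 − 45.1) = 33.40
Linear-equated: (9.7/12.4)(41 − 45.1) + 37.5 = 34.293
Difference = 34.293 − 33.40 = 0.89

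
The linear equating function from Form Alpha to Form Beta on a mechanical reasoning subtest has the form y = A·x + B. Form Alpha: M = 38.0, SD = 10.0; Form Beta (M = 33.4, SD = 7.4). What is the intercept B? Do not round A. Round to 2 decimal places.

A = SD_Y / SD_X = 7.4 / 10.0 = 0.740000
B = M_Y − A·M_X = 33.4 − 0.740000 × 38.0 = 5.28

5.28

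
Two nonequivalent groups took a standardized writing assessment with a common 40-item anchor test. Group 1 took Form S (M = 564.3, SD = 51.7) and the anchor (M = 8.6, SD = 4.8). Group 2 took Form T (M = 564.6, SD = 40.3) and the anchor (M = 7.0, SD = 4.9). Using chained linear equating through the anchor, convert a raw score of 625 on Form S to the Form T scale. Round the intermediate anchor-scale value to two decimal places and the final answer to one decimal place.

624.1

Form S → anchor (Group 1): v = (4.8/51.7)(625 − 564.3) + 8.6 = 14.24
anchor → Form T (Group 2): y = (40.3/4.9)(14.24 − 7.0) + 564.6 = 624.1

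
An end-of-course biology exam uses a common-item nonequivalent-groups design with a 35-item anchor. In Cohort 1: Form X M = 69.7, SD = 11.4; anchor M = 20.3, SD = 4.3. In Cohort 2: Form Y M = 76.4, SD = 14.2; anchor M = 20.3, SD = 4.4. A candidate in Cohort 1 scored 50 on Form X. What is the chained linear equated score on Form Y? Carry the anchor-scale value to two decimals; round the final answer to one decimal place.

Form X → anchor (Cohort 1): v = (4.3/11.4)(50 − 69.7) + 20.3 = 12.87
anchor → Form Y (Cohort 2): y = (14.2/4.4)(12.87 − 20.3) + 76.4 = 52.4

52.4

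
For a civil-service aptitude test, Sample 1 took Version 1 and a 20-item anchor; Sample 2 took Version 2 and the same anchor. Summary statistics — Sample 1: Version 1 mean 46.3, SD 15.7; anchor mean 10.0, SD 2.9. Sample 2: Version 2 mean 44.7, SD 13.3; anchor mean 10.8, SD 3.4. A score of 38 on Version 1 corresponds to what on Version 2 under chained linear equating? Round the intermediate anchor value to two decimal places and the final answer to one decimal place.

Version 1 → anchor (Sample 1): v = (2.9/15.7)(38 − 46.3) + 10.0 = 8.47
anchor → Version 2 (Sample 2): y = (13.3/3.4)(8.47 − 10.8) + 44.7 = 35.6

35.6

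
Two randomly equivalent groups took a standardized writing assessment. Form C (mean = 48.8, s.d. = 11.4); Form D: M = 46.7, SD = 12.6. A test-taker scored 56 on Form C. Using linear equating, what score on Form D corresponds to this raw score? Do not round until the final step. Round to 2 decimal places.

Linear equating: y = (SD_Y/SD_X)(x − M_X) + M_Y
y = (12.6/11.4)(56 − 48.8) + 46.7
y = 1.105263 × 7.2 + 46.7 = 7.9579 + 46.7 = 54.66

54.66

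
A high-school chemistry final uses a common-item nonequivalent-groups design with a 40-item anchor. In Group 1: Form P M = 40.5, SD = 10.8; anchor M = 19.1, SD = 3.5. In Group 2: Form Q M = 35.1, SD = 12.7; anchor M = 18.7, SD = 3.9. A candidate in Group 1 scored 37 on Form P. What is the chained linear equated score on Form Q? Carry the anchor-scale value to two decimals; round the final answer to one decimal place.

32.7

Form P → anchor (Group 1): v = (3.5/10.8)(37 − 40.5) + 19.1 = 17.97
anchor → Form Q (Group 2): y = (12.7/3.9)(17.97 − 18.7) + 35.1 = 32.7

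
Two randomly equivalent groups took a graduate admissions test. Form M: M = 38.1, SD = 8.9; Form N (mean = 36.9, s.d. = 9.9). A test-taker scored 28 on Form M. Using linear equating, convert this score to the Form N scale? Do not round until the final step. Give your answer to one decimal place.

25.7

Linear equating: y = (SD_Y/SD_X)(x − M_X) + M_Y
y = (9.9/8.9)(28 − 38.1) + 36.9
y = 1.112360 × -10.1 + 36.9 = -11.2348 + 36.9 = 25.7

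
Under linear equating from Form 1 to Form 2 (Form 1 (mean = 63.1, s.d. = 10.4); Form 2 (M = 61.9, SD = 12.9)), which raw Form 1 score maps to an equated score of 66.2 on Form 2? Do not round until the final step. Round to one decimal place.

66.6

Invert y = (SD_Y/SD_X)(x − M_X) + M_Y:
x = (SD_X/SD_Y)(y − M_Y) + M_X = (10.4/12.9)(66.2 − 61.9) + 63.1
x = 0.806202 × 4.300 + 63.1 = 66.6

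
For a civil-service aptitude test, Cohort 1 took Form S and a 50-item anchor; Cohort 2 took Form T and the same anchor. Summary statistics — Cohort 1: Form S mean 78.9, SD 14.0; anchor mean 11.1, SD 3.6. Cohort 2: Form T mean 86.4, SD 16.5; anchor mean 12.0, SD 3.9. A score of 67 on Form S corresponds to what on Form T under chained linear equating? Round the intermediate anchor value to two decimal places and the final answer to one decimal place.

69.6

Form S → anchor (Cohort 1): v = (3.6/14.0)(67 − 78.9) + 11.1 = 8.04
anchor → Form T (Cohort 2): y = (16.5/3.9)(8.04 − 12.0) + 86.4 = 69.6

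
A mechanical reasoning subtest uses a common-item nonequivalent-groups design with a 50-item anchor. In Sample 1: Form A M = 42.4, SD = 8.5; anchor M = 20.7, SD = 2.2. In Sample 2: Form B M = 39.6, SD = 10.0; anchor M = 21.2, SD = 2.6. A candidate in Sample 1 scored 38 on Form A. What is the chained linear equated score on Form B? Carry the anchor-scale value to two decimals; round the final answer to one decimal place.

33.3

Form A → anchor (Sample 1): v = (2.2/8.5)(38 − 42.4) + 20.7 = 19.56
anchor → Form B (Sample 2): y = (10.0/2.6)(19.56 − 21.2) + 39.6 = 33.3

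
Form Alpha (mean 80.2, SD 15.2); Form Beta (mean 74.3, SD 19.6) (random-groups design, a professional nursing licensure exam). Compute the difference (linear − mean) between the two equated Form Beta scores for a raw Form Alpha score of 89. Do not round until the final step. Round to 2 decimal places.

Mean-equated: 89 + (74.3 − 80.2) = 83.10
Linear-equated: (19.6/15.2)(89 − 80.2) + 74.3 = 85.647
Difference = 85.647 − 83.10 = 2.55

2.55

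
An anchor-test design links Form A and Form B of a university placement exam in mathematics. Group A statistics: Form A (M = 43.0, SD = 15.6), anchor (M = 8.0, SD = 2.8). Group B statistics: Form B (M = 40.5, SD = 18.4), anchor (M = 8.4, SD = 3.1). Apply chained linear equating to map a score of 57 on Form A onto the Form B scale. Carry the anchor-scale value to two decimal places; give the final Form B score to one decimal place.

Form A → anchor (Group A): v = (2.8/15.6)(57 − 43.0) + 8.0 = 10.51
anchor → Form B (Group B): y = (18.4/3.1)(10.51 − 8.4) + 40.5 = 53.0

53.0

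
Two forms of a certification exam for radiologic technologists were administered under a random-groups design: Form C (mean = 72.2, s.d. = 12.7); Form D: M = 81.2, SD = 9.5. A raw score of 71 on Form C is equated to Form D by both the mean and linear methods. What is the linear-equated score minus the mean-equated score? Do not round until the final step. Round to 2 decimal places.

0.30

Mean-equated: 71 + (81.2 − 72.2) = 80.00
Linear-equated: (9.5/12.7)(71 − 72.2) + 81.2 = 80.302
Difference = 80.302 − 80.00 = 0.30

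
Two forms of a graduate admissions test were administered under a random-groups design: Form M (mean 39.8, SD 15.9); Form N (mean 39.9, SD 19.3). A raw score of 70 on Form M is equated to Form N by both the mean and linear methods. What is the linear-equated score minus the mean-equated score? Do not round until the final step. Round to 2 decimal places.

6.46

Mean-equated: 70 + (39.9 − 39.8) = 70.10
Linear-equated: (19.3/15.9)(70 − 39.8) + 39.9 = 76.558
Difference = 76.558 − 70.10 = 6.46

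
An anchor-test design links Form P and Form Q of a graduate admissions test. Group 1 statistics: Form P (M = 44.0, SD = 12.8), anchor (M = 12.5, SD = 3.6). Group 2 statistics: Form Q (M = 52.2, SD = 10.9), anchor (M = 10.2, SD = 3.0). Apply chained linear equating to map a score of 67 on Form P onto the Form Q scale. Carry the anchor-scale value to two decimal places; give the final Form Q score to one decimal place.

Form P → anchor (Group 1): v = (3.6/12.8)(67 − 44.0) + 12.5 = 18.97
anchor → Form Q (Group 2): y = (10.9/3.0)(18.97 − 10.2) + 52.2 = 84.1

84.1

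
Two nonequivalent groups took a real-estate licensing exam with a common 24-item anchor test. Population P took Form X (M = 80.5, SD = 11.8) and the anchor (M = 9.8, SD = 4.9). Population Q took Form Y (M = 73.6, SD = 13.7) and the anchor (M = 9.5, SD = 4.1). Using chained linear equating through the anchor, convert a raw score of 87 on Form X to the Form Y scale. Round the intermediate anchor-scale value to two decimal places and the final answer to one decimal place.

Form X → anchor (Population P): v = (4.9/11.8)(87 − 80.5) + 9.8 = 12.50
anchor → Form Y (Population Q): y = (13.7/4.1)(12.50 − 9.5) + 73.6 = 83.6

83.6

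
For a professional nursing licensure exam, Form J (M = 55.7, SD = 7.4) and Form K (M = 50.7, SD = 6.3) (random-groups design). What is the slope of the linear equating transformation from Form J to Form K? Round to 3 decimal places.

0.851

A = SD_Y / SD_X = 6.3 / 7.4 = 0.851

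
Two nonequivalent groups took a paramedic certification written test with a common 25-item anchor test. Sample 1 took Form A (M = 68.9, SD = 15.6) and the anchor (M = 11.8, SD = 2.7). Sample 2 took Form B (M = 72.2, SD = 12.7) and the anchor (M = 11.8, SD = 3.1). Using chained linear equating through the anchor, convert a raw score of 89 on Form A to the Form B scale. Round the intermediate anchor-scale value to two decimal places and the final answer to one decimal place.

86.5

Form A → anchor (Sample 1): v = (2.7/15.6)(89 − 68.9) + 11.8 = 15.28
anchor → Form B (Sample 2): y = (12.7/3.1)(15.28 − 11.8) + 72.2 = 86.5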